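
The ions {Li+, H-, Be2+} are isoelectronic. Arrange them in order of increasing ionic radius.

Be2+ < Li+ < H-

All of these have 2 electrons, so size is governed by nuclear charge alone: the more protons, the stronger the pull on the same electron cloud, and the smaller the ion.
Nuclear charges: Be2+ (Z=4), Li+ (Z=3), H- (Z=1).
Smallest to largest: Be2+ < Li+ < H-.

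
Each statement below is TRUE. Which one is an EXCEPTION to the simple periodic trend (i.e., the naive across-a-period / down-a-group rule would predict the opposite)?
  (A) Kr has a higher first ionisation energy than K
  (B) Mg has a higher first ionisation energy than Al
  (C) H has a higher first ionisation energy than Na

The general trend: first ionisation energy increases across a period and decreases down a group.
(A) Kr (period 4, group 18) vs K (period 4, group 1): the stated order agrees with the simple trend.
(B) Mg (period 3, group 2) vs Al (period 3, group 13): the stated order contradicts the simple trend.
(C) H (period 1, group 1) vs Na (period 3, group 1): the stated order agrees with the simple trend.
The exception is (B): Al's single 3p electron is easier to remove than one from Mg's filled 3s².

(B)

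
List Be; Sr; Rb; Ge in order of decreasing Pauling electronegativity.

Ge > Be > Sr > Rb

EN rises left→right (higher Z_eff, smaller atoms) and falls top→bottom (larger, more shielded atoms).
Neither a single period nor a single group — weigh both effects.
Sr > Rb: both are in period 5; the period trend gives Sr the larger value.
Be > Sr: Be sits above Sr in group 2, so the down-group effect alone puts Be higher.
Ge > Be: period and group pull opposite ways; the across-period shift dominates (2.01 vs 1.57).
Approximate values (Pauling): Be 1.57, Ge 2.01, Rb 0.82, Sr 0.95.
So from highest to lowest: Ge > Be > Sr > Rb.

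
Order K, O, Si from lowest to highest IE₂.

The second ionization energy removes an electron from the +1 ion. For each element: K⁺ is the bare [Ar] core; O⁺ still has 5 valence electrons; Si⁺ still has 3 valence electrons.
Usually core removal costs more than valence removal, but here the competition is close: a tightly held n=2 valence electron can cost more to remove than an n=3 core electron, so the actual values have to decide it.
Valence configurations: O⁺ [He]2s²2p³, Si⁺ [Ne]3s²3p¹.
The numbers (kJ/mol): K 3052, O 3388, Si 1577.
So the second ionization energies run Si < K < O.

Si < K < O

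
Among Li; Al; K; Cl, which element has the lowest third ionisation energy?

IE_3 is the cost of taking one more electron from the +2 cation: Li²⁺ is already 1 electron into the core; Al²⁺ still has 1 valence electron; K²⁺ is already 1 electron into the core; Cl²⁺ still has 5 valence electrons.
Breaking into a closed-shell core is much more expensive than removing a leftover valence electron — K and Li have the largest IE_3 here.
Valence configurations: Al²⁺ [Ne]3s¹, Cl²⁺ [Ne]3s²3p³.
Tabulated IE_3 (kJ/mol): Li 11815, Al 2745, K 4420, Cl 3822.
Overall IE_3 order: Al < Cl < K < Li.

Al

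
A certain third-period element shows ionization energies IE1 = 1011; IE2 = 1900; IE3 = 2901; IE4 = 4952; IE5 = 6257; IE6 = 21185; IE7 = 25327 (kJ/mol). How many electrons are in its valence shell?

5

Look for the largest jump between consecutive ionization energies: IE6/IE5 ≈ 3.4, far larger than any earlier ratio.
That jump marks the point where a core electron is being removed. So the atom has 5 valence electrons.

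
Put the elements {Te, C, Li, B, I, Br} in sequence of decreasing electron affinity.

Br > I > Te > C > Li > B

Li is in period 2, group 1; B is in period 2, group 13; C is in period 2, group 14; Br is in period 4, group 17; Te is in period 5, group 16; I is in period 5, group 17.
Electron affinity generally becomes more exothermic across a period toward the halogens and less exothermic down a group.
Neither a single period nor a single group — weigh both effects.
Li > B: this pair runs against the simple trend — see the exception note.
C > Li: C lies to the right of Li in period 2, so the across-period effect alone puts C higher.
Te > C: the two effects oppose for this pair; the across-period effect wins (190 vs 122 kJ/mol).
I > Te: both are in period 5; the period trend gives I the larger value.
Br > I: they share group 17; the group trend gives Br the larger value.
Note the exception: Li has a higher electron affinity than B, contrary to the simple trend — B's ns²np¹ configuration gives only a small electron affinity — the sparsely filled np subshell binds an added electron weakly.
Tabulated electron affinity (kJ/mol): Li 60, B 27, C 122, Br 325, Te 190, I 295.
So from highest to lowest: Br > I > Te > C > Li > B.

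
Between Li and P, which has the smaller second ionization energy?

The second ionization energy removes an electron from the +1 ion. For each element: Li⁺ is the bare [He] core; P⁺ still has 4 valence electrons.
Breaking into a closed-shell core is much more expensive than removing a leftover valence electron — Li has the largest IE_2 here.
Approximate IE_2 values (kJ/mol): Li 7298, P 1907.
Putting it together, IE_2: P < Li.

P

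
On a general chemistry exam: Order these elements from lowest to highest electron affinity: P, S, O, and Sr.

Sr, P, O, S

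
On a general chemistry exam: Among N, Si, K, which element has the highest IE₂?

K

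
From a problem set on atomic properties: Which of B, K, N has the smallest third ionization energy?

B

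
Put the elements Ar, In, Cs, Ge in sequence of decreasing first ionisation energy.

Ar is in period 3, group 18; Ge is in period 4, group 14; In is in period 5, group 13; Cs is in period 6, group 1.
Removing the outermost electron gets harder across a period and easier down a group.
These span different periods and groups, so the two trends combine.
In > Cs: relative to Cs, both the across-period and down-group shifts push In's first ionization energy up.
Ge > In: relative to In, both the across-period and down-group shifts push Ge's first ionization energy up.
Ar > Ge: both effects reinforce here, so Ar is clearly the higher of the two.
Tabulated first ionization energy (kJ/mol): Ar 1521, Ge 762, In 558, Cs 376.
So from highest to lowest: Ar > Ge > In > Cs.

Ar > Ge > In > Cs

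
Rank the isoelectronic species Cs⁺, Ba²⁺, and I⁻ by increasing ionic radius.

All of these have 54 electrons, so size is governed by nuclear charge alone: the more protons, the stronger the pull on the same electron cloud, and the smaller the ion.
Nuclear charges: Ba²⁺ (Z=56), Cs⁺ (Z=55), I⁻ (Z=53).
Smallest to largest: Ba²⁺ < Cs⁺ < I⁻.

Ba²⁺, Cs⁺, I⁻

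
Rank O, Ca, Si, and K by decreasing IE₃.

O, Ca, K, Si

After 2 electrons have been removed, what remains? O²⁺ still has 4 valence electrons; Ca²⁺ is the bare [Ar] core; Si²⁺ still has 2 valence electrons; K²⁺ is already 1 electron into the core.
Usually core removal costs more than valence removal, but here the competition is close: a tightly held n=2 valence electron can cost more to remove than an n=3 core electron, so the actual values have to decide it.
Valence configurations: O²⁺ [He]2s²2p², Si²⁺ [Ne]3s².
Tabulated IE_3 (kJ/mol): O 5300, Ca 4912, Si 3232, K 4420.
Putting it together, IE_3: Si < K < Ca < O.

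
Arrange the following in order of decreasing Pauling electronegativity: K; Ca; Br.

Br > Ca > K

K is in period 4, group 1; Ca is in period 4, group 2; Br is in period 4, group 17.
Electronegativity increases across a period and decreases down a group, tracking effective nuclear charge and atomic size.
All lie in period 4, so electronegativity increases left to right.
So from highest to lowest: Br > Ca > K.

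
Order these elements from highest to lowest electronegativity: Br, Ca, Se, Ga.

Ca is in period 4, group 2; Ga is in period 4, group 13; Se is in period 4, group 16; Br is in period 4, group 17.
Smaller atoms with higher effective nuclear charge are more electronegative.
All lie in period 4, so electronegativity increases left to right.
So from highest to lowest: Br > Se > Ga > Ca.

Br > Se > Ga > Ca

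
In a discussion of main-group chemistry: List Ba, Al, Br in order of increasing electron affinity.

Al is in period 3, group 13; Br is in period 4, group 17; Ba is in period 6, group 2.
EA tends to increase across a period and decrease down a group, though the pattern is less regular than for IE or radius.
These span different periods and groups, so the two trends combine.
Al > Ba: relative to Ba, both the across-period and down-group shifts push Al's electron affinity up.
Br > Al: the two effects oppose for this pair; the across-period effect wins (325 vs 42 kJ/mol).
Approximate values (kJ/mol): Al 42, Br 325, Ba 14.
So from lowest to highest: Ba < Al < Br.

Ba < Al < Br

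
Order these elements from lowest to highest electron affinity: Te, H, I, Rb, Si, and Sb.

Rb, H, Sb, Si, Te, I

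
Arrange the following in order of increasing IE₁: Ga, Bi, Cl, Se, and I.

Ga < Bi < Se < I < Cl

Removing the outermost electron gets harder across a period and easier down a group.
These span different periods and groups, so the two trends combine.
Bi > Ga: period and group pull opposite ways; the across-period shift dominates (703 vs 579 kJ/mol).
Se > Bi: relative to Bi, both the across-period and down-group shifts push Se's first ionization energy up.
I > Se: the two effects oppose for this pair; the across-period effect wins (1008 vs 941 kJ/mol).
Cl > I: they share group 17; the group trend gives Cl the larger value.
Approximate values (kJ/mol): Cl 1251, Ga 579, Se 941, I 1008, Bi 703.
So from lowest to highest: Ga < Bi < Se < I < Cl.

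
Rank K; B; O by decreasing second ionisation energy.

O > K > B

IE_2 is the cost of taking one more electron from the +1 cation: K⁺ is the bare [Ar] core; B⁺ still has 2 valence electrons; O⁺ still has 5 valence electrons.
Usually core removal costs more than valence removal, but here the competition is close: a tightly held n=2 valence electron can cost more to remove than an n=3 core electron, so the actual values have to decide it.
Valence configurations: B⁺ [He]2s², O⁺ [He]2s²2p³.
The numbers (kJ/mol): K 3052, B 2427, O 3388.
So the second ionization energies run B < K < O.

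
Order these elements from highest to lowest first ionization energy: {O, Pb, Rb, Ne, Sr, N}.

N is in period 2, group 15; O is in period 2, group 16; Ne is in period 2, group 18; Rb is in period 5, group 1; Sr is in period 5, group 2; Pb is in period 6, group 14.
Removing the outermost electron gets harder across a period and easier down a group.
Neither a single period nor a single group — weigh both effects.
Sr > Rb: Sr lies to the right of Rb in period 5, so the across-period effect alone puts Sr higher.
Pb > Sr: the two effects oppose for this pair; the across-period effect wins (716 vs 550 kJ/mol).
O > Pb: both effects reinforce here, so O is clearly the higher of the two.
N > O: this pair runs against the simple trend — see the exception note.
Ne > N: both are in period 2; the period trend gives Ne the larger value.
Note the exception: N has a higher first ionization energy than O, contrary to the simple trend — pairing an electron in O's 2p⁴ costs repulsion energy, so O ionizes more easily than half-filled N (2p³).
For reference (kJ/mol): N 1402, O 1314, Ne 2081, Rb 403, Sr 550, Pb 716.
So from highest to lowest: Ne > N > O > Pb > Sr > Rb.

Ne, N, O, Pb, Sr, Rb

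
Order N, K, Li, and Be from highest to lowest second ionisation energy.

Consider each +1 ion: N⁺ still has 4 valence electrons; K⁺ is the bare [Ar] core; Li⁺ is the bare [He] core; Be⁺ still has 1 valence electron.
Breaking into a closed-shell core is much more expensive than removing a leftover valence electron — K and Li have the largest IE_2 here.
Valence configurations: N⁺ [He]2s²2p², Be⁺ [He]2s¹.
Tabulated IE_2 (kJ/mol): N 2856, K 3052, Li 7298, Be 1757.
So the second ionization energies run Be < N < K < Li.

Li > K > N > Be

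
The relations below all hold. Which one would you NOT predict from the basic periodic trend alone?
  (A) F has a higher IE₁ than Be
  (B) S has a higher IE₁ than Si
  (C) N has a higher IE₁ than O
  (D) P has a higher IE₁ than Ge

(C)

The general trend: IE₁ increases across a period and decreases down a group.
(A) F (period 2, group 17) vs Be (period 2, group 2): the stated order agrees with the simple trend.
(B) S (period 3, group 16) vs Si (period 3, group 14): the stated order agrees with the simple trend.
(C) N (period 2, group 15) vs O (period 2, group 16): the stated order contradicts the simple trend.
(D) P (period 3, group 15) vs Ge (period 4, group 14): the stated order agrees with the simple trend.
The exception is (C): pairing an electron in O's 2p⁴ costs repulsion energy, so O ionizes more easily than half-filled N (2p³).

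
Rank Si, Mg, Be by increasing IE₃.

Si < Mg < Be

The third ionization energy removes an electron from the +2 ion. For each element: Si²⁺ still has 2 valence electrons; Mg²⁺ is the bare [Ne] core; Be²⁺ is the bare [He] core.
Breaking into a closed-shell core is much more expensive than removing a leftover valence electron — Mg and Be have the largest IE_3 here.
The numbers (kJ/mol): Si 3232, Mg 7733, Be 14849.
Overall IE_3 order: Si < Mg < Be.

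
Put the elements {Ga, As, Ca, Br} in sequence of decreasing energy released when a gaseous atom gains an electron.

EA tends to increase across a period and decrease down a group, though the pattern is less regular than for IE or radius.
All lie in period 4, so electron affinity increases left to right.
So from highest to lowest: Br > As > Ga > Ca.

Br > As > Ga > Ca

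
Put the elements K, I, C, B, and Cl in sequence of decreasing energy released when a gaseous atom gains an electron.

B is in period 2, group 13; C is in period 2, group 14; Cl is in period 3, group 17; K is in period 4, group 1; I is in period 5, group 17.
EA tends to increase across a period and decrease down a group, though the pattern is less regular than for IE or radius.
Here both period and group differ, so the two effects have to be weighed against each other.
K > B: this pair runs against the simple trend — see the exception note.
C > K: both effects reinforce here, so C is clearly the higher of the two.
I > C: period and group pull opposite ways; the across-period shift dominates (295 vs 122 kJ/mol).
Cl > I: they share group 17; the group trend gives Cl the larger value.
Note the exception: K has a higher electron affinity than B, contrary to the simple trend — B's ns²np¹ configuration gives only a small electron affinity — the sparsely filled np subshell binds an added electron weakly.
Approximate values (kJ/mol): B 27, C 122, Cl 349, K 48, I 295.
So from highest to lowest: Cl > I > C > K > B.

Cl > I > C > K > B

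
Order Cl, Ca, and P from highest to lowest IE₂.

IE_2 is the cost of taking one more electron from the +1 cation: Cl⁺ still has 6 valence electrons; Ca⁺ still has 1 valence electron; P⁺ still has 4 valence electrons.
All are still removing valence electrons, so compare the +1 ions as you would atoms: IE_2 generally rises across a period (higher Z_eff) and falls down a group (larger shell), subject to the usual subshell exceptions.
Valence configurations: Cl⁺ [Ne]3s²3p⁴, Ca⁺ [Ar]4s¹, P⁺ [Ne]3s²3p².
Approximate IE_2 values (kJ/mol): Cl 2298, Ca 1145, P 1907.
Putting it together, IE_2: Ca < P < Cl.

Cl > P > Ca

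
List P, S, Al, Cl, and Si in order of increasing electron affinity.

Al < P < Si < S < Cl

Atoms with high Z_eff and room in the valence shell (especially the halogens) have the most exothermic electron affinities.
All lie in period 3; the across-period trend (electron affinity increases left to right) applies, with the exception below.
Note the exception: Si has a higher electron affinity than P, contrary to the simple trend — adding an electron to P's half-filled 3p³ is unfavourable, so Si (3p²) has the more exothermic EA.
For reference (kJ/mol): Al 42, Si 134, P 72, S 200, Cl 349.
So from lowest to highest: Al < P < Si < S < Cl.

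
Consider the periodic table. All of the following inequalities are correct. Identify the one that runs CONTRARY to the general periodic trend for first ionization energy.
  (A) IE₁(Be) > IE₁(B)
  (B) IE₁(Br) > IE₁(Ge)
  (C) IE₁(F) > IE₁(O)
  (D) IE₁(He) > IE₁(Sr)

The general trend: first ionization energy increases across a period and decreases down a group.
(A) Be (period 2, group 2) vs B (period 2, group 13): the stated order contradicts the simple trend.
(B) Br (period 4, group 17) vs Ge (period 4, group 14): the stated order agrees with the simple trend.
(C) F (period 2, group 17) vs O (period 2, group 16): the stated order agrees with the simple trend.
(D) He (period 1, group 18) vs Sr (period 5, group 2): the stated order agrees with the simple trend.
The exception is (A): removing B's lone 2p electron is easier than breaking Be's filled 2s².

(A)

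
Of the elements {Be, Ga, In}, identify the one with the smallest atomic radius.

Be is in period 2, group 2; Ga is in period 4, group 13; In is in period 5, group 13.
Atomic radius shrinks across a period as nuclear charge pulls the same shell inward, and grows down a group as new shells are added.
Neither a single period nor a single group — weigh both effects.
Ga > Be: period and group pull opposite ways; the down-group shift dominates (124 vs 102 pm).
In > Ga: In sits below Ga in group 13, so the down-group effect alone puts In larger.
Approximate values (pm): Be 102, Ga 124, In 142.
The smallest atomic radius among these belongs to Be.

Be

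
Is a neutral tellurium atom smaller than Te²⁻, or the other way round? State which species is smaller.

Forming Te²⁻ adds 2 electrons to Te. More electron–electron repulsion in the same shell, with unchanged nuclear charge, lets the cloud expand.
An anion is larger than its parent atom: Te²⁻ > Te.

Te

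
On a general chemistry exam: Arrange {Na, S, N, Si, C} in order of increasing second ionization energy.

Si < S < C < N < Na

After 1 electron has been removed, what remains? Na⁺ is the bare [Ne] core; S⁺ still has 5 valence electrons; N⁺ still has 4 valence electrons; Si⁺ still has 3 valence electrons; C⁺ still has 3 valence electrons.
Core electrons are held far more tightly than valence electrons, so Na tops the IE_2 order.
Valence configurations: S⁺ [Ne]3s²3p³, N⁺ [He]2s²2p², Si⁺ [Ne]3s²3p¹, C⁺ [He]2s²2p¹.
Approximate IE_2 values (kJ/mol): Na 4562, S 2252, N 2856, Si 1577, C 2353.
Overall IE_2 order: Si < S < C < N < Na.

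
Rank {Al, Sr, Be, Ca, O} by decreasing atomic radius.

Across a period the added protons contract the valence shell; down a group each new principal shell makes the atom larger.
These span different periods and groups, so the two trends combine.
Be > O: Be lies to the left of O in period 2, so the across-period effect alone puts Be larger.
Al > Be: period and group pull opposite ways; the down-group shift dominates (126 vs 102 pm).
Ca > Al: both effects reinforce here, so Ca is clearly the larger of the two.
Sr > Ca: they share group 2; the group trend gives Sr the larger value.
Approximate values (pm): Be 102, O 63, Al 126, Ca 171, Sr 185.
So from largest to smallest: Sr > Ca > Al > Be > O.

Sr > Ca > Al > Be > O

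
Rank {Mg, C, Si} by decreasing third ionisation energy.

Mg > C > Si

IE_3 is the cost of taking one more electron from the +2 cation: Mg²⁺ is the bare [Ne] core; C²⁺ still has 2 valence electrons; Si²⁺ still has 2 valence electrons.
Breaking into a closed-shell core is much more expensive than removing a leftover valence electron — Mg has the largest IE_3 here.
Valence configurations: C²⁺ [He]2s², Si²⁺ [Ne]3s².
Tabulated IE_3 (kJ/mol): Mg 7733, C 4620, Si 3232.
So the third ionization energies run Si < C < Mg.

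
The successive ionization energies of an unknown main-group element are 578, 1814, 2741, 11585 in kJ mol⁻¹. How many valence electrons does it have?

Look for the largest jump between consecutive ionization energies: IE4/IE3 ≈ 4.2, far larger than any earlier ratio.
That jump marks the point where a core electron is being removed. So the atom has 3 valence electrons.

3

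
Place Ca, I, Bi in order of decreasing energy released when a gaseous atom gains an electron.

I, Bi, Ca

Ca is in period 4, group 2; I is in period 5, group 17; Bi is in period 6, group 15.
EA tends to increase across a period and decrease down a group, though the pattern is less regular than for IE or radius.
Here both period and group differ, so the two effects have to be weighed against each other.
Bi > Ca: the two effects oppose for this pair; the across-period effect wins (91 vs 2 kJ/mol).
I > Bi: relative to Bi, both the across-period and down-group shifts push I's electron affinity up.
Tabulated electron affinity (kJ/mol): Ca 2, I 295, Bi 91.
So from highest to lowest: I > Bi > Ca.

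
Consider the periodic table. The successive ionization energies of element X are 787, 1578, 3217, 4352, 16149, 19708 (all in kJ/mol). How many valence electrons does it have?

4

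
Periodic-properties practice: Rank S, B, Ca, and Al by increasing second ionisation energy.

Ca, Al, S, B

After 1 electron has been removed, what remains? S⁺ still has 5 valence electrons; B⁺ still has 2 valence electrons; Ca⁺ still has 1 valence electron; Al⁺ still has 2 valence electrons.
All are still removing valence electrons, so compare the +1 ions as you would atoms: IE_2 generally rises across a period (higher Z_eff) and falls down a group (larger shell), subject to the usual subshell exceptions.
Valence configurations: S⁺ [Ne]3s²3p³, B⁺ [He]2s², Ca⁺ [Ar]4s¹, Al⁺ [Ne]3s².
Tabulated IE_2 (kJ/mol): S 2252, B 2427, Ca 1145, Al 1817.
So the second ionization energies run Ca < Al < S < B.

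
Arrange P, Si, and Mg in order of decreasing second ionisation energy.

After 1 electron has been removed, what remains? P⁺ still has 4 valence electrons; Si⁺ still has 3 valence electrons; Mg⁺ still has 1 valence electron.
All are still removing valence electrons, so compare the +1 ions as you would atoms: IE_2 generally rises across a period (higher Z_eff) and falls down a group (larger shell), subject to the usual subshell exceptions.
Valence configurations: P⁺ [Ne]3s²3p², Si⁺ [Ne]3s²3p¹, Mg⁺ [Ne]3s¹.
Approximate IE_2 values (kJ/mol): P 1907, Si 1577, Mg 1451.
Hence IE_2: Mg < Si < P.

P > Si > Mg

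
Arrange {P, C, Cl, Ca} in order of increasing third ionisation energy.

P, Cl, C, Ca

The third ionization energy removes an electron from the +2 ion. For each element: P²⁺ still has 3 valence electrons; C²⁺ still has 2 valence electrons; Cl²⁺ still has 5 valence electrons; Ca²⁺ is the bare [Ar] core.
Core electrons are held far more tightly than valence electrons, so Ca tops the IE_3 order.
Valence configurations: P²⁺ [Ne]3s²3p¹, C²⁺ [He]2s², Cl²⁺ [Ne]3s²3p³.
The numbers (kJ/mol): P 2914, C 4620, Cl 3822, Ca 4912.
Putting it together, IE_3: P < Cl < C < Ca.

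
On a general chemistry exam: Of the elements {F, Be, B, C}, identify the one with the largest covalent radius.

Be is in period 2, group 2; B is in period 2, group 13; C is in period 2, group 14; F is in period 2, group 17.
Moving right in a period, electrons are added to the same shell under a stronger nuclear pull, so atoms get smaller; moving down, a new shell is opened and atoms get larger.
All lie in period 2, so atomic radius increases right to left.
The largest covalent radius among these belongs to Be.

Be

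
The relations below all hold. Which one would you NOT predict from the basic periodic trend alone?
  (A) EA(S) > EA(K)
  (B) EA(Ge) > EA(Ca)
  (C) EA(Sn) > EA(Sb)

(C)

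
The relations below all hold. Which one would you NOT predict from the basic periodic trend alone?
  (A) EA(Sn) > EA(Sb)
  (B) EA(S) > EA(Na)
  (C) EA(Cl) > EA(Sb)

The general trend: electron affinity increases across a period and decreases down a group.
(A) Sn (period 5, group 14) vs Sb (period 5, group 15): the stated order contradicts the simple trend.
(B) S (period 3, group 16) vs Na (period 3, group 1): the stated order agrees with the simple trend.
(C) Cl (period 3, group 17) vs Sb (period 5, group 15): the stated order agrees with the simple trend.
The exception is (A): adding an electron to Sb's half-filled 5p³ is unfavourable, so Sn has the more exothermic EA.

(A)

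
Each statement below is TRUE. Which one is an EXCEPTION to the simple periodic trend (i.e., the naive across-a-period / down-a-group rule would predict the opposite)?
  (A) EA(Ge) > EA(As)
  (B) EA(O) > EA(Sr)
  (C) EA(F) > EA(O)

The general trend: electron affinity increases across a period and decreases down a group.
(A) Ge (period 4, group 14) vs As (period 4, group 15): the stated order contradicts the simple trend.
(B) O (period 2, group 16) vs Sr (period 5, group 2): the stated order agrees with the simple trend.
(C) F (period 2, group 17) vs O (period 2, group 16): the stated order agrees with the simple trend.
The exception is (A): adding an electron to As's half-filled 4p³ is unfavourable, so Ge (4p²) has the more exothermic EA.

(A)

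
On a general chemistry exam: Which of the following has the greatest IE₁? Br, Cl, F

F

F is in period 2, group 17; Cl is in period 3, group 17; Br is in period 4, group 17.
Across a period the outer electron is held more tightly (higher IE₁); down a group it sits in a higher shell, more shielded, and comes off more easily.
All are in group 17, so first ionization energy increases up the group.
The greatest IE₁ among these belongs to F.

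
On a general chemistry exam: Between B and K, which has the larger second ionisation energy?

K

Consider each +1 ion: B⁺ still has 2 valence electrons; K⁺ is the bare [Ar] core.
Pulling an electron out of a noble-gas core costs far more than removing a remaining valence electron, so K sits at the high end of IE_2.
Approximate IE_2 values (kJ/mol): B 2427, K 3052.
Putting it together, IE_2: B < K.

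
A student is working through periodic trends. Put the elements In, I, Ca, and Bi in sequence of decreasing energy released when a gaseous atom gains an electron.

I > Bi > In > Ca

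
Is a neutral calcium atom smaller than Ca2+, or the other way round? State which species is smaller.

Ca2+

Forming Ca2+ removes 2 electrons from Ca. Fewer electrons for the same nuclear charge means less shielding and a higher Z_eff on the remaining electrons, and for main-group metals the entire outer shell is lost.
A cation is smaller than its parent atom: Ca2+ < Ca.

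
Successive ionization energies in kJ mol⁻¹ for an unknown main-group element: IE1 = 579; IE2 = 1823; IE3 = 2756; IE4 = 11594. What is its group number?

Group 13

Look for the largest jump between consecutive ionization energies: IE4/IE3 ≈ 4.2, far larger than any earlier ratio.
That jump marks the point where a core electron is being removed. So the atom has 3 valence electrons.
A main-group element with 3 valence electrons is in group 13.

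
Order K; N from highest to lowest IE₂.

K > N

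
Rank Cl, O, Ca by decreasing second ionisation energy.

Consider each +1 ion: Cl⁺ still has 6 valence electrons; O⁺ still has 5 valence electrons; Ca⁺ still has 1 valence electron.
All are still removing valence electrons, so compare the +1 ions as you would atoms: IE_2 generally rises across a period (higher Z_eff) and falls down a group (larger shell), subject to the usual subshell exceptions.
Valence configurations: Cl⁺ [Ne]3s²3p⁴, O⁺ [He]2s²2p³, Ca⁺ [Ar]4s¹.
Tabulated IE_2 (kJ/mol): Cl 2298, O 3388, Ca 1145.
Hence IE_2: Ca < Cl < O.

O > Cl > Ca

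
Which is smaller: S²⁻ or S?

Forming S²⁻ adds 2 electrons to S. More electron–electron repulsion in the same shell, with unchanged nuclear charge, lets the cloud expand.
An anion is larger than its parent atom: S²⁻ > S.

S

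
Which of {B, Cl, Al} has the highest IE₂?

The second ionization energy removes an electron from the +1 ion. For each element: B⁺ still has 2 valence electrons; Cl⁺ still has 6 valence electrons; Al⁺ still has 2 valence electrons.
All are still removing valence electrons, so compare the +1 ions as you would atoms: IE_2 generally rises across a period (higher Z_eff) and falls down a group (larger shell), subject to the usual subshell exceptions.
Valence configurations: B⁺ [He]2s², Cl⁺ [Ne]3s²3p⁴, Al⁺ [Ne]3s².
Tabulated IE_2 (kJ/mol): B 2427, Cl 2298, Al 1817.
So the second ionization energies run Al < Cl < B.

B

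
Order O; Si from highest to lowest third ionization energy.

O > Si

The third ionization energy removes an electron from the +2 ion. For each element: O²⁺ still has 4 valence electrons; Si²⁺ still has 2 valence electrons.
All are still removing valence electrons, so compare the +2 ions as you would atoms: IE_3 generally rises across a period (higher Z_eff) and falls down a group (larger shell), subject to the usual subshell exceptions.
Valence configurations: O²⁺ [He]2s²2p², Si²⁺ [Ne]3s².
The numbers (kJ/mol): O 5300, Si 3232.
Overall IE_3 order: Si < O.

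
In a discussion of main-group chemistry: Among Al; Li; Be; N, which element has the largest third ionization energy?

Be

Consider each +2 ion: Al²⁺ still has 1 valence electron; Li²⁺ is already 1 electron into the core; Be²⁺ is the bare [He] core; N²⁺ still has 3 valence electrons.
Core electrons are held far more tightly than valence electrons, so Li and Be top the IE_3 order.
Valence configurations: Al²⁺ [Ne]3s¹, N²⁺ [He]2s²2p¹.
Approximate IE_3 values (kJ/mol): Al 2745, Li 11815, Be 14849, N 4578.
Hence IE_3: Al < N < Li < Be.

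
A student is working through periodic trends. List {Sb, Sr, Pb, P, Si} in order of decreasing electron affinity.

Si > Sb > P > Pb > Sr

Atoms with high Z_eff and room in the valence shell (especially the halogens) have the most exothermic electron affinities.
These span different periods and groups, so the two trends combine.
Pb > Sr: period and group pull opposite ways; the across-period shift dominates (35 vs 5 kJ/mol).
P > Pb: relative to Pb, both the across-period and down-group shifts push P's electron affinity up.
Sb > P: this pair runs against the simple trend — see the exception note.
Si > Sb: period and group pull opposite ways; the down-group shift dominates (134 vs 103 kJ/mol).
Note the exception: Sb has a higher electron affinity than P, contrary to the simple trend — both are half-filled np³, but the pairing/repulsion penalty for the added electron shrinks as the p orbitals become larger and more diffuse down the group, and for Sb that outweighs the weaker nuclear attraction.
Note the exception: Si has a higher electron affinity than P, contrary to the simple trend — adding an electron to P's half-filled 3p³ is unfavourable, so Si (3p²) has the more exothermic EA.
Tabulated electron affinity (kJ/mol): Si 134, P 72, Sr 5, Sb 103, Pb 35.
So from highest to lowest: Si > Sb > P > Pb > Sr.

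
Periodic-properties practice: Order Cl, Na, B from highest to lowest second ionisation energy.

Na > B > Cl

The second ionization energy removes an electron from the +1 ion. For each element: Cl⁺ still has 6 valence electrons; Na⁺ is the bare [Ne] core; B⁺ still has 2 valence electrons.
Core electrons are held far more tightly than valence electrons, so Na tops the IE_2 order.
Valence configurations: Cl⁺ [Ne]3s²3p⁴, B⁺ [He]2s².
The numbers (kJ/mol): Cl 2298, Na 4562, B 2427.
Overall IE_2 order: Cl < B < Na.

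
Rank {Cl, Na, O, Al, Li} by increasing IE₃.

Al, Cl, O, Na, Li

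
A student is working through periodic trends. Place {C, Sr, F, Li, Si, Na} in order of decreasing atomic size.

Li is in period 2, group 1; C is in period 2, group 14; F is in period 2, group 17; Na is in period 3, group 1; Si is in period 3, group 14; Sr is in period 5, group 2.
Atomic radius shrinks across a period as nuclear charge pulls the same shell inward, and grows down a group as new shells are added.
These span different periods and groups, so the two trends combine.
C > F: both are in period 2; the period trend gives C the larger value.
Si > C: they share group 14; the group trend gives Si the larger value.
Li > Si: period and group pull opposite ways; the across-period shift dominates (133 vs 116 pm).
Na > Li: Na sits below Li in group 1, so the down-group effect alone puts Na larger.
Sr > Na: the two effects oppose for this pair; the down-group effect wins (185 vs 155 pm).
For reference (pm): Li 133, C 75, F 64, Na 155, Si 116, Sr 185.
So from largest to smallest: Sr > Na > Li > Si > C > F.

Sr, Na, Li, Si, C, F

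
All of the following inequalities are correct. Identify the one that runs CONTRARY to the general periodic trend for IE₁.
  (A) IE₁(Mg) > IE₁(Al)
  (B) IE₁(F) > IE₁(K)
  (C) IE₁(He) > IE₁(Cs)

The general trend: IE₁ increases across a period and decreases down a group.
(A) Mg (period 3, group 2) vs Al (period 3, group 13): the stated order contradicts the simple trend.
(B) F (period 2, group 17) vs K (period 4, group 1): the stated order agrees with the simple trend.
(C) He (period 1, group 18) vs Cs (period 6, group 1): the stated order agrees with the simple trend.
The exception is (A): Al's single 3p electron is easier to remove than one from Mg's filled 3s².

(A)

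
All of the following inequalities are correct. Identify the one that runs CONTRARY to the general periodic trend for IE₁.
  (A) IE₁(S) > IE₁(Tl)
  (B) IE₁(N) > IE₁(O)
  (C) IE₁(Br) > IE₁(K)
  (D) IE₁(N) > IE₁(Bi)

(B)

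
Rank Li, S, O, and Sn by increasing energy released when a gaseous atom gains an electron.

Li is in period 2, group 1; O is in period 2, group 16; S is in period 3, group 16; Sn is in period 5, group 14.
Adding an electron releases more energy for atoms nearer the top right (short of the noble gases).
These span different periods and groups, so the two trends combine.
Sn > Li: the two effects oppose for this pair; the across-period effect wins (107 vs 60 kJ/mol).
O > Sn: relative to Sn, both the across-period and down-group shifts push O's electron affinity up.
S > O: this pair runs against the simple trend — see the exception note.
Note the exception: S has a higher electron affinity than O, contrary to the simple trend — the compact 2p subshell of O repels the added electron more than S's larger 3p does.
Tabulated electron affinity (kJ/mol): Li 60, O 141, S 200, Sn 107.
So from lowest to highest: Li < Sn < O < S.

Li, Sn, O, S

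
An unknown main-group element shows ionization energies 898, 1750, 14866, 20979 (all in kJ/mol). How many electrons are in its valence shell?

2

Look for the largest jump between consecutive ionization energies: IE3/IE2 ≈ 8.5, far larger than any earlier ratio.
That jump marks the point where a core electron is being removed. So the atom has 2 valence electrons.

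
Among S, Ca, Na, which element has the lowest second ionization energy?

The second ionization energy removes an electron from the +1 ion. For each element: S⁺ still has 5 valence electrons; Ca⁺ still has 1 valence electron; Na⁺ is the bare [Ne] core.
Core electrons are held far more tightly than valence electrons, so Na tops the IE_2 order.
Valence configurations: S⁺ [Ne]3s²3p³, Ca⁺ [Ar]4s¹.
Tabulated IE_2 (kJ/mol): S 2252, Ca 1145, Na 4562.
So the second ionization energies run Ca < S < Na.

Ca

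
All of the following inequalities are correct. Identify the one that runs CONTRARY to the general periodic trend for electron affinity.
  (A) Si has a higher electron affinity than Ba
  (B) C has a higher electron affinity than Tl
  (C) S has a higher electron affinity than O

(C)

The general trend: electron affinity increases across a period and decreases down a group.
(A) Si (period 3, group 14) vs Ba (period 6, group 2): the stated order agrees with the simple trend.
(B) C (period 2, group 14) vs Tl (period 6, group 13): the stated order agrees with the simple trend.
(C) S (period 3, group 16) vs O (period 2, group 16): the stated order contradicts the simple trend.
The exception is (C): the compact 2p subshell of O repels the added electron more than S's larger 3p does.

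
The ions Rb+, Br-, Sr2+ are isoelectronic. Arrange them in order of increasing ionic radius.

All of these have 36 electrons, so size is governed by nuclear charge alone: the more protons, the stronger the pull on the same electron cloud, and the smaller the ion.
Nuclear charges: Sr2+ (Z=38), Rb+ (Z=37), Br- (Z=35).
Smallest to largest: Sr2+ < Rb+ < Br-.

Sr2+ < Rb+ < Br-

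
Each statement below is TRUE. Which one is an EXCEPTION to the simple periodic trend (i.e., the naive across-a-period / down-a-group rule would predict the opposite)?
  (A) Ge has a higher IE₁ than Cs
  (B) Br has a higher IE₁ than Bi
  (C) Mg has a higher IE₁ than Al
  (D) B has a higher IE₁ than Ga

(C)

The general trend: IE₁ increases across a period and decreases down a group.
(A) Ge (period 4, group 14) vs Cs (period 6, group 1): the stated order agrees with the simple trend.
(B) Br (period 4, group 17) vs Bi (period 6, group 15): the stated order agrees with the simple trend.
(C) Mg (period 3, group 2) vs Al (period 3, group 13): the stated order contradicts the simple trend.
(D) B (period 2, group 13) vs Ga (period 4, group 13): the stated order agrees with the simple trend.
The exception is (C): Al's single 3p electron is easier to remove than one from Mg's filled 3s².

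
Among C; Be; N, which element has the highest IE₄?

Be

After 3 electrons have been removed, what remains? C³⁺ still has 1 valence electron; Be³⁺ is already 1 electron into the core; N³⁺ still has 2 valence electrons.
Pulling an electron out of a noble-gas core costs far more than removing a remaining valence electron, so Be sits at the high end of IE_4.
Valence configurations: C³⁺ [He]2s¹, N³⁺ [He]2s².
Tabulated IE_4 (kJ/mol): C 6223, Be 21007, N 7475.
Overall IE_4 order: C < N < Be.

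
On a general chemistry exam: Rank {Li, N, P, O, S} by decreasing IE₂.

Li > O > N > S > P

The second ionization energy removes an electron from the +1 ion. For each element: Li⁺ is the bare [He] core; N⁺ still has 4 valence electrons; P⁺ still has 4 valence electrons; O⁺ still has 5 valence electrons; S⁺ still has 5 valence electrons.
Pulling an electron out of a noble-gas core costs far more than removing a remaining valence electron, so Li sits at the high end of IE_2.
Valence configurations: N⁺ [He]2s²2p², P⁺ [Ne]3s²3p², O⁺ [He]2s²2p³, S⁺ [Ne]3s²3p³.
Approximate IE_2 values (kJ/mol): Li 7298, N 2856, P 1907, O 3388, S 2252.
So the second ionization energies run P < S < N < O < Li.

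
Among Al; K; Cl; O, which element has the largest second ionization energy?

After 1 electron has been removed, what remains? Al⁺ still has 2 valence electrons; K⁺ is the bare [Ar] core; Cl⁺ still has 6 valence electrons; O⁺ still has 5 valence electrons.
Usually core removal costs more than valence removal, but here the competition is close: a tightly held n=2 valence electron can cost more to remove than an n=3 core electron, so the actual values have to decide it.
Valence configurations: Al⁺ [Ne]3s², Cl⁺ [Ne]3s²3p⁴, O⁺ [He]2s²2p³.
The numbers (kJ/mol): Al 1817, K 3052, Cl 2298, O 3388.
Hence IE_2: Al < Cl < K < O.

O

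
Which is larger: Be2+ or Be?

Be

Forming Be2+ removes 2 electrons from Be. Fewer electrons for the same nuclear charge means less shielding and a higher Z_eff on the remaining electrons, and for main-group metals the entire outer shell is lost.
A cation is smaller than its parent atom: Be2+ < Be.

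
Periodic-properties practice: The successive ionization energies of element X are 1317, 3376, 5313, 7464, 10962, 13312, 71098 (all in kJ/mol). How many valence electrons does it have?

6

Look for the largest jump between consecutive ionization energies: IE7/IE6 ≈ 5.3, far larger than any earlier ratio.
That jump marks the point where a core electron is being removed. So the atom has 6 valence electrons.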